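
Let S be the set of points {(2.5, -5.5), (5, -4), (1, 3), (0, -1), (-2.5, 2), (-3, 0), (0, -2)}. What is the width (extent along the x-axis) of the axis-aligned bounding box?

max x = 5, min x = -3, so width = 8.

8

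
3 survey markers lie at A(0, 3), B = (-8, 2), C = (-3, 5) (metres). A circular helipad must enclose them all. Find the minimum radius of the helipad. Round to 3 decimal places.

Side lengths²: AB² = 65, AC² = 13, BC² = 34.
Since AB² = 65 ≥ 34 + 13 = 47, the angle opposite AB is not acute, so the smallest enclosing circle has AB as diameter.
Centre = midpoint of AB = (-4, 2.5), r² = 65/4 = 16.25.
r = √(16.25) ≈ 4.031.

4.031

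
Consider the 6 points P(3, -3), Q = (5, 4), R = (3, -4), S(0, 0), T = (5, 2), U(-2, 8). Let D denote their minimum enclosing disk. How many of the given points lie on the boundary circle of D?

2

The farthest pair is R–U with squared distance 169. The circle on this segment as diameter has centre (0.5, 2) and r² = 169/4 = 42.25.
Check P: distance² to centre = 31.25 ≤ 42.25, so it lies inside.
All remaining points lie in this disk, and no smaller disk contains both endpoints, so this is the minimum enclosing circle.
The points at distance exactly r from the centre are R, U — 2 points.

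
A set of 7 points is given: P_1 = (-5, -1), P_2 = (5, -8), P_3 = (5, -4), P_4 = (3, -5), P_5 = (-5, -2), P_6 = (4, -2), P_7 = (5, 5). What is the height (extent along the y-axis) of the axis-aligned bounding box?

13

max y = 5, min y = -8, so height = 13.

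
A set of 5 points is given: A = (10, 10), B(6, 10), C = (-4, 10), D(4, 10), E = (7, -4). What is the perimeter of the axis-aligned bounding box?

Width = max x − min x = 10 − (-4) = 14.
Height = max y − min y = 10 − (-4) = 14.
Perimeter = 2(14 + 14) = 56.

56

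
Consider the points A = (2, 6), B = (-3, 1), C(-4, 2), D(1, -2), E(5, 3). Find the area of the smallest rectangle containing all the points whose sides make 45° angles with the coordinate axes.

In coordinates u = x + y, v = x − y the rectangle is axis-aligned; the map (x,y)→(u,v) scales areas by 2.
u-values: 8, -2, -2, -1, 8; range = 8 − (-2) = 10.
v-values: -4, -4, -6, 3, 2; range = 3 − (-6) = 9.
Area = (10 × 9) / 2 = 45.

45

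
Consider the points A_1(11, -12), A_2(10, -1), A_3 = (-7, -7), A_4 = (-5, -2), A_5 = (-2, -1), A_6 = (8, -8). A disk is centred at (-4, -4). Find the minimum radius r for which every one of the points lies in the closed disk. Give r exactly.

17

The required radius is the distance from (-4, -4) to the farthest point.
Squared distances: 289, 205, 18, 5, 13, 160.
Maximum is 289, attained at A_1.
r = √289 = 17.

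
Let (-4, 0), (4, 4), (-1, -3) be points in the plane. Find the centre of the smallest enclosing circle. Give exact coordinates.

(1/3, 4/3)

Call the three points A, B, C in the order given.
Side lengths²: AB² = 80, AC² = 18, BC² = 74.
Since AB² = 80 < 74 + 18 = 92, the triangle is acute, so the smallest enclosing circle is the circumcircle.
Circumcentre = (1/3, 4/3), r² = 185/9.
Centre = (1/3, 4/3).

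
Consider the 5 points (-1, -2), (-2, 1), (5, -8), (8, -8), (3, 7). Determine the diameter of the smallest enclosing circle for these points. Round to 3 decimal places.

The minimum enclosing circle of a finite set is fixed by two of the points (as a diameter) or three (as a circumcircle).
The farthest pair is (8, -8)–(3, 7) with squared distance 250. The circle on this segment as diameter has centre (5.5, -0.5) and r² = 250/4 = 62.5.
Check (-1, -2): distance² to centre = 44.5 ≤ 62.5, so it lies inside.
All remaining points lie in this disk, and no smaller disk contains both endpoints, so this is the minimum enclosing circle.
Diameter = 2r = 2√(62.5) ≈ 15.811.

15.811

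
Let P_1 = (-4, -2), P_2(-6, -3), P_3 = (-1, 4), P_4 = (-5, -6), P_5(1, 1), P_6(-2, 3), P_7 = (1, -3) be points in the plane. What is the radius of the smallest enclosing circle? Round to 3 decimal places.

The minimum enclosing circle of a finite set is fixed by two of the points (as a diameter) or three (as a circumcircle).
The farthest pair is P_3–P_4 with squared distance 116. The circle on this segment as diameter has centre (-3, -1) and r² = 116/4 = 29.
Check P_1: distance² to centre = 2 ≤ 29, so it lies inside.
All remaining points lie in this disk, and no smaller disk contains both endpoints, so this is the minimum enclosing circle.
r = √29 ≈ 5.385.

5.385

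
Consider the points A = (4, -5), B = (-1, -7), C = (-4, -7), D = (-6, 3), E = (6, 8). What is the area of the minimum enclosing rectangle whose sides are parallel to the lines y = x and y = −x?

225

In coordinates u = x + y, v = x − y the rectangle is axis-aligned; the map (x,y)→(u,v) scales areas by 2.
u-values: -1, -8, -11, -3, 14; range = 14 − (-11) = 25.
v-values: 9, 6, 3, -9, -2; range = 9 − (-9) = 18.
Area = (25 × 18) / 2 = 225.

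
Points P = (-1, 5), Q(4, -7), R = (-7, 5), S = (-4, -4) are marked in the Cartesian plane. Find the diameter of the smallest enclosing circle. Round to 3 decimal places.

16.279

A smallest enclosing disk is always determined by at most three of the input points on its boundary.
The farthest pair is Q–R with squared distance 265. The circle on this segment as diameter has centre (-1.5, -1) and r² = 265/4 = 66.25.
Check P: distance² to centre = 36.25 ≤ 66.25, so it lies inside.
All remaining points lie in this disk, and no smaller disk contains both endpoints, so this is the minimum enclosing circle.
Diameter = 2r = 2√(66.25) ≈ 16.279.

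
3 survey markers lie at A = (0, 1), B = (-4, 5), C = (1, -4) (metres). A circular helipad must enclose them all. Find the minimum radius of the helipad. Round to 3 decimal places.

5.148

Side lengths²: AB² = 32, AC² = 26, BC² = 106.
Since BC² = 106 ≥ 32 + 26 = 58, the angle opposite BC is not acute, so the smallest enclosing circle has BC as diameter.
Centre = midpoint of BC = (-1.5, 0.5), r² = 106/4 = 26.5.
r = √(26.5) ≈ 5.148.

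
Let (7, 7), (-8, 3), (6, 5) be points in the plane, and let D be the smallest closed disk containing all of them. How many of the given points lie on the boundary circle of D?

2

Call the three points A, B, C in the order given.
Side lengths²: AB² = 241, AC² = 5, BC² = 200.
Since AB² = 241 ≥ 200 + 5 = 205, the angle opposite AB is not acute, so the smallest enclosing circle has AB as diameter.
Centre = midpoint of AB = (-0.5, 5), r² = 241/4 = 60.25.
The points at distance exactly r from the centre are (7, 7), (-8, 3) — 2 points.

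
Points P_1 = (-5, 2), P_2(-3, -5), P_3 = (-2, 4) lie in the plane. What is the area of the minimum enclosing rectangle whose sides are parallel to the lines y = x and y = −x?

45

In coordinates u = x + y, v = x − y the rectangle is axis-aligned; the map (x,y)→(u,v) scales areas by 2.
u-values: -3, -8, 2; range = 2 − (-8) = 10.
v-values: -7, 2, -6; range = 2 − (-7) = 9.
Area = (10 × 9) / 2 = 45.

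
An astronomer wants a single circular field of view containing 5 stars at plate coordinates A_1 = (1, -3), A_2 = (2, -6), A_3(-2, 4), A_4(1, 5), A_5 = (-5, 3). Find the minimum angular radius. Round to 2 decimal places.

5.86

A smallest enclosing disk is always determined by at most three of the input points on its boundary.
The minimum enclosing circle is determined by three boundary points: A_2, A_4, A_5.
Their circumcentre is (-15/34, -23/34) with r² = 19825/578.
The farthest remaining point A_3 is at distance² 14045/578 ≤ 19825/578.
r = √(19825/578) ≈ 5.86.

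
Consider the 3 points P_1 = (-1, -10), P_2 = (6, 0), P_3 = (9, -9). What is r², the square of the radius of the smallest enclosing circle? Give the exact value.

Side lengths²: P_1P_2² = 149, P_1P_3² = 101, P_2P_3² = 90.
Since P_1P_2² = 149 < 101 + 90 = 191, the triangle is acute, so the smallest enclosing circle is the circumcircle.
Circumcentre = (225/62, -359/62), r² = 75245/1922.

75245/1922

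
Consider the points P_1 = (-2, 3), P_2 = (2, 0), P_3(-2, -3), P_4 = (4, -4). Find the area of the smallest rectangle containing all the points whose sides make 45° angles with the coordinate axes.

In coordinates u = x + y, v = x − y the rectangle is axis-aligned; the map (x,y)→(u,v) scales areas by 2.
u-values: 1, 2, -5, 0; range = 2 − (-5) = 7.
v-values: -5, 2, 1, 8; range = 8 − (-5) = 13.
Area = (7 × 13) / 2 = 45.5.

45.5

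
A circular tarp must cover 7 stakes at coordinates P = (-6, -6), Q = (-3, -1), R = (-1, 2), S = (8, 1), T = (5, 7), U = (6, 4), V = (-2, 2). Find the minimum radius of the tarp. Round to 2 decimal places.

8.51

The farthest pair is P–T with squared distance 290. The circle on this segment as diameter has centre (-0.5, 0.5) and r² = 290/4 = 72.5.
Check Q: distance² to centre = 8.5 ≤ 72.5, so it lies inside.
All remaining points lie in this disk, and no smaller disk contains both endpoints, so this is the minimum enclosing circle.
r = √(72.5) ≈ 8.51.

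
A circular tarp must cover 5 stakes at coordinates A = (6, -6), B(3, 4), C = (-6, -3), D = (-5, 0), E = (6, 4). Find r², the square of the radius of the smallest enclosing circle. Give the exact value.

51.265625

A smallest enclosing disk is always determined by at most three of the input points on its boundary.
The minimum enclosing circle is determined by three boundary points: A, C, E.
Their circumcentre is (0.875, -1) with r² = 51.265625.
The farthest remaining point D is at distance² 35.515625 ≤ 51.265625.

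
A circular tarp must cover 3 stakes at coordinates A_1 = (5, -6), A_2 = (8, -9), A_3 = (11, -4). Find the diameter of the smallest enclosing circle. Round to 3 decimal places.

Side lengths²: A_1A_2² = 18, A_1A_3² = 40, A_2A_3² = 34.
Since A_1A_3² = 40 < 34 + 18 = 52, the triangle is acute, so the smallest enclosing circle is the circumcircle.
Circumcentre = (8.25, -5.75), r² = 10.625.
Diameter = 2r = 2√(10.625) ≈ 6.519.

6.519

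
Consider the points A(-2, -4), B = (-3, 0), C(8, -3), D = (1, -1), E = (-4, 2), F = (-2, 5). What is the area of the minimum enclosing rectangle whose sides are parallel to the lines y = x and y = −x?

In coordinates u = x + y, v = x − y the rectangle is axis-aligned; the map (x,y)→(u,v) scales areas by 2.
u-values: -6, -3, 5, 0, -2, 3; range = 5 − (-6) = 11.
v-values: 2, -3, 11, 2, -6, -7; range = 11 − (-7) = 18.
Area = (11 × 18) / 2 = 99.

99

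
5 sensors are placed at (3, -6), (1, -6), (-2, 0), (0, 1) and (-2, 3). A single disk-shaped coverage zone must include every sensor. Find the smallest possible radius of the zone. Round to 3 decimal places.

5.148

A smallest enclosing disk is always determined by at most three of the input points on its boundary.
The farthest pair is (3, -6)–(-2, 3) with squared distance 106. The circle on this segment as diameter has centre (0.5, -1.5) and r² = 106/4 = 26.5.
Check (1, -6): distance² to centre = 20.5 ≤ 26.5, so it lies inside.
All remaining points lie in this disk, and no smaller disk contains both endpoints, so this is the minimum enclosing circle.
r = √(26.5) ≈ 5.148.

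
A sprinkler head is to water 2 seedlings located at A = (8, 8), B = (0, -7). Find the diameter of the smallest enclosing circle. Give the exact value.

17

The smallest circle enclosing two points has them as diameter endpoints.
Centre = midpoint = (4, 0.5); r² = |AB|²/4 = 289/4 = 72.25.
Diameter = 2r = 2√(72.25) = 17.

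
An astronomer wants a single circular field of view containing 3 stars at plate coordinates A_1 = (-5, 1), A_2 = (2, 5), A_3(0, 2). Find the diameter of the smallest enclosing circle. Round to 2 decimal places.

Side lengths²: A_1A_2² = 65, A_1A_3² = 26, A_2A_3² = 13.
Since A_1A_2² = 65 ≥ 26 + 13 = 39, the angle opposite A_1A_2 is not acute, so the smallest enclosing circle has A_1A_2 as diameter.
Centre = midpoint of A_1A_2 = (-1.5, 3), r² = 65/4 = 16.25.
Diameter = 2r = 2√(16.25) ≈ 8.06.

8.06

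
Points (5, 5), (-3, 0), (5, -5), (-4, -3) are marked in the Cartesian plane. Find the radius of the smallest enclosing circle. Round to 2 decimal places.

6.17

By Welzl's lemma the MEC is supported by two points (diametrically opposite) or three points (on a circumcircle).
The minimum enclosing circle is determined by three boundary points: (5, 5), (5, -5), (-4, -3).
Their circumcentre is (25/18, 0) with r² = 12325/324.
The farthest remaining point (-3, 0) is at distance² 6241/324 ≤ 12325/324.
r = √(12325/324) ≈ 6.17.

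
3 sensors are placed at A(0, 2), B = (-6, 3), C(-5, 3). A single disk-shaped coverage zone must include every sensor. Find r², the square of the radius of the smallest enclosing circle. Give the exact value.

9.25

Side lengths²: AB² = 37, AC² = 26, BC² = 1.
Since AB² = 37 ≥ 26 + 1 = 27, the angle opposite AB is not acute, so the smallest enclosing circle has AB as diameter.
Centre = midpoint of AB = (-3, 2.5), r² = 37/4 = 9.25.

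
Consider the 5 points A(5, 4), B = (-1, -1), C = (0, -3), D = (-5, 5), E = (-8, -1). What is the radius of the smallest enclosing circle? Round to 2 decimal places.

By Welzl's lemma the MEC is supported by two points (diametrically opposite) or three points (on a circumcircle).
The farthest pair is A–E with squared distance 194. The circle on this segment as diameter has centre (-1.5, 1.5) and r² = 194/4 = 48.5.
Check B: distance² to centre = 6.5 ≤ 48.5, so it lies inside.
All remaining points lie in this disk, and no smaller disk contains both endpoints, so this is the minimum enclosing circle.
r = √(48.5) ≈ 6.96.

6.96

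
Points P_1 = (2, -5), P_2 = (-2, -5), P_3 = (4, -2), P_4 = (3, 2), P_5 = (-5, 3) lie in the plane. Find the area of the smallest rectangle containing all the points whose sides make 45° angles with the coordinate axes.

90

In coordinates u = x + y, v = x − y the rectangle is axis-aligned; the map (x,y)→(u,v) scales areas by 2.
u-values: -3, -7, 2, 5, -2; range = 5 − (-7) = 12.
v-values: 7, 3, 6, 1, -8; range = 7 − (-8) = 15.
Area = (12 × 15) / 2 = 90.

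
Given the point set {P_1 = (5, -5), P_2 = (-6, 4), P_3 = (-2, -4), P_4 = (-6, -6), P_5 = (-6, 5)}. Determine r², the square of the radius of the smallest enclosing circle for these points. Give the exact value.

13481/242

The minimum enclosing circle of a finite set is fixed by two of the points (as a diameter) or three (as a circumcircle).
The minimum enclosing circle is determined by three boundary points: P_1, P_4, P_5.
Their circumcentre is (-21/22, -0.5) with r² = 13481/242.
The farthest remaining point P_2 is at distance² 11061/242 ≤ 13481/242.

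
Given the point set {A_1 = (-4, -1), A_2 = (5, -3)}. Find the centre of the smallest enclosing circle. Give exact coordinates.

(0.5, -2)

The smallest circle enclosing two points has them as diameter endpoints.
Centre = midpoint = (0.5, -2); r² = |A_1A_2|²/4 = 85/4 = 21.25.
Centre = (0.5, -2).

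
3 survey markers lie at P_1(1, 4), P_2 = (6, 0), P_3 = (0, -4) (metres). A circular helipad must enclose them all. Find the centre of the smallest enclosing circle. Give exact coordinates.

(39/22, -7/44)

Side lengths²: P_1P_2² = 41, P_1P_3² = 65, P_2P_3² = 52.
Since P_1P_3² = 65 < 52 + 41 = 93, the triangle is acute, so the smallest enclosing circle is the circumcircle.
Circumcentre = (39/22, -7/44), r² = 34645/1936.
Centre = (39/22, -7/44).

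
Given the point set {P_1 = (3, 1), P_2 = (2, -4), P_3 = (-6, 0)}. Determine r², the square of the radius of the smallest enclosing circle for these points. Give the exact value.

2665/121

Side lengths²: P_1P_2² = 26, P_1P_3² = 82, P_2P_3² = 80.
Since P_1P_3² = 82 < 80 + 26 = 106, the triangle is acute, so the smallest enclosing circle is the circumcircle.
Circumcentre = (-15/11, -8/11), r² = 2665/121.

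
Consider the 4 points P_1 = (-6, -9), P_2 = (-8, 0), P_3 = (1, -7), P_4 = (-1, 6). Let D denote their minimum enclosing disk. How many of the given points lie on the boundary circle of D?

2

A smallest enclosing disk is always determined by at most three of the input points on its boundary.
The farthest pair is P_1–P_4 with squared distance 250. The circle on this segment as diameter has centre (-3.5, -1.5) and r² = 250/4 = 62.5.
Check P_2: distance² to centre = 22.5 ≤ 62.5, so it lies inside.
All remaining points lie in this disk, and no smaller disk contains both endpoints, so this is the minimum enclosing circle.
The points at distance exactly r from the centre are P_1, P_4 — 2 points.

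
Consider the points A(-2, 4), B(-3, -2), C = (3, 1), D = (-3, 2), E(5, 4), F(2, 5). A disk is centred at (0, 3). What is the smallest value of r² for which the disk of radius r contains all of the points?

The required radius is the distance from (0, 3) to the farthest point.
Squared distances: 5, 34, 13, 10, 26, 8.
Maximum is 34, attained at B.

34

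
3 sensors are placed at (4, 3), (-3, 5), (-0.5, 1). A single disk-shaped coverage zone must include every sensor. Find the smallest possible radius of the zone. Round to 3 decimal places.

3.640

Call the three points A, B, C in the order given.
Side lengths²: AB² = 53, AC² = 24.25, BC² = 22.25.
Since AB² = 53 ≥ 24.25 + 22.25 = 46.5, the angle opposite AB is not acute, so the smallest enclosing circle has AB as diameter.
Centre = midpoint of AB = (0.5, 4), r² = 53/4 = 13.25.
r = √(13.25) ≈ 3.640.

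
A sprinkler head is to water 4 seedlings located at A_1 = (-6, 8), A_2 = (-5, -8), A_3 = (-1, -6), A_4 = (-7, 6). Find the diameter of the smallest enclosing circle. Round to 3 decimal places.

16.031

A smallest enclosing disk is always determined by at most three of the input points on its boundary.
The farthest pair is A_1–A_2 with squared distance 257. The circle on this segment as diameter has centre (-5.5, 0) and r² = 257/4 = 64.25.
Check A_3: distance² to centre = 56.25 ≤ 64.25, so it lies inside.
All remaining points lie in this disk, and no smaller disk contains both endpoints, so this is the minimum enclosing circle.
Diameter = 2r = 2√(64.25) ≈ 16.031.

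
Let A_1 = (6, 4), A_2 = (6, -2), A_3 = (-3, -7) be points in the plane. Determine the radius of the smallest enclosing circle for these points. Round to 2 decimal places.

7.11

Side lengths²: A_1A_2² = 36, A_1A_3² = 202, A_2A_3² = 106.
Since A_1A_3² = 202 ≥ 106 + 36 = 142, the angle opposite A_1A_3 is not acute, so the smallest enclosing circle has A_1A_3 as diameter.
Centre = midpoint of A_1A_3 = (1.5, -1.5), r² = 202/4 = 50.5.
r = √(50.5) ≈ 7.11.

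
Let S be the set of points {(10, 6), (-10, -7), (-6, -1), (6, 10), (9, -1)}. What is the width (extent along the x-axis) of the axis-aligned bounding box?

max x = 10, min x = -10, so width = 20.

20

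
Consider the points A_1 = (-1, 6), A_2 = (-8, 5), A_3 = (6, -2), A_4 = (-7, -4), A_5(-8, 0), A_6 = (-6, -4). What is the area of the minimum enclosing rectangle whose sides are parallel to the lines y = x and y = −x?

In coordinates u = x + y, v = x − y the rectangle is axis-aligned; the map (x,y)→(u,v) scales areas by 2.
u-values: 5, -3, 4, -11, -8, -10; range = 5 − (-11) = 16.
v-values: -7, -13, 8, -3, -8, -2; range = 8 − (-13) = 21.
Area = (16 × 21) / 2 = 168.

168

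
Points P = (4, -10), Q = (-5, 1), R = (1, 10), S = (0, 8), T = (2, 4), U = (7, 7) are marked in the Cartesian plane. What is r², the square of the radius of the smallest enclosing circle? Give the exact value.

The minimum enclosing circle of a finite set is fixed by two of the points (as a diameter) or three (as a circumcircle).
The farthest pair is P–R with squared distance 409. The circle on this segment as diameter has centre (2.5, 0) and r² = 409/4 = 102.25.
Check Q: distance² to centre = 57.25 ≤ 102.25, so it lies inside.
All remaining points lie in this disk, and no smaller disk contains both endpoints, so this is the minimum enclosing circle.

102.25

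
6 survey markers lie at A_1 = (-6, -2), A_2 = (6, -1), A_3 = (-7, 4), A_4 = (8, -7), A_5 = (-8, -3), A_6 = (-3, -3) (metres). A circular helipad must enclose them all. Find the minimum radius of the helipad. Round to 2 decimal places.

9.30

The farthest pair is A_3–A_4 with squared distance 346. The circle on this segment as diameter has centre (0.5, -1.5) and r² = 346/4 = 86.5.
Check A_1: distance² to centre = 42.5 ≤ 86.5, so it lies inside.
All remaining points lie in this disk, and no smaller disk contains both endpoints, so this is the minimum enclosing circle.
r = √(86.5) ≈ 9.30.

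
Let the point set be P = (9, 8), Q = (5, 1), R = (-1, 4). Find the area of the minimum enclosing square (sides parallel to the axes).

100

The bounding box has width 10 and height 7.
An axis-aligned square enclosing the set must have side ≥ max(width, height).
So the minimum side is max(10, 7) = 10.
Area = 10² = 100.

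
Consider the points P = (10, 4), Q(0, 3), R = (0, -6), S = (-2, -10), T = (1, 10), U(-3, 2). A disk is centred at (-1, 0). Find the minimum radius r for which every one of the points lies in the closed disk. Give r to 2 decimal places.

11.70

The required radius is the distance from (-1, 0) to the farthest point.
Squared distances: 137, 10, 37, 101, 104, 8.
Maximum is 137, attained at P.
r = √137 ≈ 11.70.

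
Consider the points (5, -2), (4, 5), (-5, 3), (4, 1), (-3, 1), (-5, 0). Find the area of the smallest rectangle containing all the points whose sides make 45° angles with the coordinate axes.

105

In coordinates u = x + y, v = x − y the rectangle is axis-aligned; the map (x,y)→(u,v) scales areas by 2.
u-values: 3, 9, -2, 5, -2, -5; range = 9 − (-5) = 14.
v-values: 7, -1, -8, 3, -4, -5; range = 7 − (-8) = 15.
Area = (14 × 15) / 2 = 105.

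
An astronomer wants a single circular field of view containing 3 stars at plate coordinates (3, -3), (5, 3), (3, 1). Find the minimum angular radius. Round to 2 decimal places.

Call the three points A, B, C in the order given.
Side lengths²: AB² = 40, AC² = 16, BC² = 8.
Since AB² = 40 ≥ 16 + 8 = 24, the angle opposite AB is not acute, so the smallest enclosing circle has AB as diameter.
Centre = midpoint of AB = (4, 0), r² = 40/4 = 10.
r = √10 ≈ 3.16.

3.16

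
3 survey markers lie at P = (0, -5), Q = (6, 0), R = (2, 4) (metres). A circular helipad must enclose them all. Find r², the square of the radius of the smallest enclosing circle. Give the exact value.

Side lengths²: PQ² = 61, PR² = 85, QR² = 32.
Since PR² = 85 < 61 + 32 = 93, the triangle is acute, so the smallest enclosing circle is the circumcircle.
Circumcentre = (31/22, -13/22), r² = 5185/242.

5185/242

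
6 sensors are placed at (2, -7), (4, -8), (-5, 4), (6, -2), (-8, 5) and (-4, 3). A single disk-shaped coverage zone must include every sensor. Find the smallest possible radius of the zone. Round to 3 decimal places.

8.846

The minimum enclosing circle of a finite set is fixed by two of the points (as a diameter) or three (as a circumcircle).
The farthest pair is (4, -8)–(-8, 5) with squared distance 313. The circle on this segment as diameter has centre (-2, -1.5) and r² = 313/4 = 78.25.
Check (2, -7): distance² to centre = 46.25 ≤ 78.25, so it lies inside.
All remaining points lie in this disk, and no smaller disk contains both endpoints, so this is the minimum enclosing circle.
r = √(78.25) ≈ 8.846.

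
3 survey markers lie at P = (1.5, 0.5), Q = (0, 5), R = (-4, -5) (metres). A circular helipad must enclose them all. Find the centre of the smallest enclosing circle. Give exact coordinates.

(-2, 0)

Side lengths²: PQ² = 22.5, PR² = 60.5, QR² = 116.
Since QR² = 116 ≥ 60.5 + 22.5 = 83, the angle opposite QR is not acute, so the smallest enclosing circle has QR as diameter.
Centre = midpoint of QR = (-2, 0), r² = 116/4 = 29.
Centre = (-2, 0).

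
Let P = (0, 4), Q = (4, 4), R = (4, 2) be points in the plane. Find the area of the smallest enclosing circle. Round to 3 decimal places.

15.708

Side lengths²: PQ² = 16, PR² = 20, QR² = 4.
Since PR² = 20 ≥ 16 + 4 = 20, the angle opposite PR is not acute, so the smallest enclosing circle has PR as diameter.
Centre = midpoint of PR = (2, 3), r² = 20/4 = 5.
Area = π·r² = π·5 ≈ 15.708.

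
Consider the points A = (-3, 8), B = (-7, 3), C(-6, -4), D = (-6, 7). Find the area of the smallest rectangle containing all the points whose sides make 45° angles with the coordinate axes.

82.5

In coordinates u = x + y, v = x − y the rectangle is axis-aligned; the map (x,y)→(u,v) scales areas by 2.
u-values: 5, -4, -10, 1; range = 5 − (-10) = 15.
v-values: -11, -10, -2, -13; range = -2 − (-13) = 11.
Area = (15 × 11) / 2 = 82.5.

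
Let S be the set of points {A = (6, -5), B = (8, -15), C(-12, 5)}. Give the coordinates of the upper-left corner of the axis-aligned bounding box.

(-12, 5)

x-range [-12, 8], y-range [-15, 5].
The upper-left corner is (-12, 5).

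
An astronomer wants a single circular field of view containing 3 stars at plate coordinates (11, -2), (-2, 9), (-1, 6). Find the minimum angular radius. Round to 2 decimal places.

Call the three points A, B, C in the order given.
Side lengths²: AB² = 290, AC² = 208, BC² = 10.
Since AB² = 290 ≥ 208 + 10 = 218, the angle opposite AB is not acute, so the smallest enclosing circle has AB as diameter.
Centre = midpoint of AB = (4.5, 3.5), r² = 290/4 = 72.5.
r = √(72.5) ≈ 8.51.

8.51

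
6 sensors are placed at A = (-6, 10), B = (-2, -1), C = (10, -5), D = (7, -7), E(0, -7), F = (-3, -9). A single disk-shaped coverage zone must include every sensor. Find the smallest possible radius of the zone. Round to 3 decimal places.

The minimum enclosing circle is determined by three boundary points: A, C, F.
Their circumcentre is (13/14, 19/14) with r² = 12025/98.
The farthest remaining point D is at distance² 10457/98 ≤ 12025/98.
r = √(12025/98) ≈ 11.077.

11.077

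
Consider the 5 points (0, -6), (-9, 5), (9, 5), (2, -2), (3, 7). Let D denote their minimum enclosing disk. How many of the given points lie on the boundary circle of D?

The minimum enclosing circle of a finite set is fixed by two of the points (as a diameter) or three (as a circumcircle).
The minimum enclosing circle is determined by three boundary points: (0, -6), (-9, 5), (9, 5).
Their circumcentre is (0, 35/11) with r² = 10201/121.
The farthest remaining point (2, -2) is at distance² 3733/121 ≤ 10201/121.
The points at distance exactly r from the centre are (0, -6), (-9, 5), (9, 5) — 3 points.

3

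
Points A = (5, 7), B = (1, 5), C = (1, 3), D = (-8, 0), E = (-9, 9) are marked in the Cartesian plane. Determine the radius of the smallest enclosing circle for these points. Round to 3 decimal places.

A smallest enclosing disk is always determined by at most three of the input points on its boundary.
The minimum enclosing circle is determined by three boundary points: A, D, E.
Their circumcentre is (-149/62, 321/62) with r² = 111725/1922.
The farthest remaining point C is at distance² 31373/1922 ≤ 111725/1922.
r = √(111725/1922) ≈ 7.624.

7.624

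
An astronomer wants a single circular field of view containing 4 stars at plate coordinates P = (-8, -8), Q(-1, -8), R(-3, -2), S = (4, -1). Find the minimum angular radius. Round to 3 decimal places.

6.946

The minimum enclosing circle of a finite set is fixed by two of the points (as a diameter) or three (as a circumcircle).
The farthest pair is P–S with squared distance 193. The circle on this segment as diameter has centre (-2, -4.5) and r² = 193/4 = 48.25.
Check Q: distance² to centre = 13.25 ≤ 48.25, so it lies inside.
All remaining points lie in this disk, and no smaller disk contains both endpoints, so this is the minimum enclosing circle.
r = √(48.25) ≈ 6.946.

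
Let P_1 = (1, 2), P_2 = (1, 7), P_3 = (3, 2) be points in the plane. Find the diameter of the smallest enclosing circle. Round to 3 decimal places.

Side lengths²: P_1P_2² = 25, P_1P_3² = 4, P_2P_3² = 29.
Since P_2P_3² = 29 ≥ 25 + 4 = 29, the angle opposite P_2P_3 is not acute, so the smallest enclosing circle has P_2P_3 as diameter.
Centre = midpoint of P_2P_3 = (2, 4.5), r² = 29/4 = 7.25.
Diameter = 2r = 2√(7.25) ≈ 5.385.

5.385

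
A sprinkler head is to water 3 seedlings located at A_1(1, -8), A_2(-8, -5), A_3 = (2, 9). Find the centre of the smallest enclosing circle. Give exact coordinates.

Side lengths²: A_1A_2² = 90, A_1A_3² = 290, A_2A_3² = 296.
Since A_2A_3² = 296 < 290 + 90 = 380, the triangle is acute, so the smallest enclosing circle is the circumcircle.
Circumcentre = (-29/26, 17/26), r² = 26825/338.
Centre = (-29/26, 17/26).

(-29/26, 17/26)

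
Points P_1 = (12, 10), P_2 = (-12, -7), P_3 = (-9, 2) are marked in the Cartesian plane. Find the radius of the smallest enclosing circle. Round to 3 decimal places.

Side lengths²: P_1P_2² = 865, P_1P_3² = 505, P_2P_3² = 90.
Since P_1P_2² = 865 ≥ 505 + 90 = 595, the angle opposite P_1P_2 is not acute, so the smallest enclosing circle has P_1P_2 as diameter.
Centre = midpoint of P_1P_2 = (0, 1.5), r² = 865/4 = 216.25.
r = √(216.25) ≈ 14.705.

14.705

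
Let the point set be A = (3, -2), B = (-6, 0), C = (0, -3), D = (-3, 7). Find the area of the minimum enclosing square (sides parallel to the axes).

The bounding box has width 9 and height 10.
An axis-aligned square enclosing the set must have side ≥ max(width, height).
So the minimum side is max(9, 10) = 10.
Area = 10² = 100.

100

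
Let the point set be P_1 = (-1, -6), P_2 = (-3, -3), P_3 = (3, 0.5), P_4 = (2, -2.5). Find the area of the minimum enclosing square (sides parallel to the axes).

The bounding box has width 6 and height 6.5.
An axis-aligned square enclosing the set must have side ≥ max(width, height).
So the minimum side is max(6, 6.5) = 6.5.
Area = 6.5² = 42.25.

42.25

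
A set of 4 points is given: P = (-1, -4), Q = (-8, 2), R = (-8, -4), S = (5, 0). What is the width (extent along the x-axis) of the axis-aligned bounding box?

13

max x = 5, min x = -8, so width = 13.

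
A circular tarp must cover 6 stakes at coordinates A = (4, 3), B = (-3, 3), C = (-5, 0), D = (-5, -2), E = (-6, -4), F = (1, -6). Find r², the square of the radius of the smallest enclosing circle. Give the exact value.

37.25

By Welzl's lemma the MEC is supported by two points (diametrically opposite) or three points (on a circumcircle).
The farthest pair is A–E with squared distance 149. The circle on this segment as diameter has centre (-1, -0.5) and r² = 149/4 = 37.25.
Check B: distance² to centre = 16.25 ≤ 37.25, so it lies inside.
All remaining points lie in this disk, and no smaller disk contains both endpoints, so this is the minimum enclosing circle.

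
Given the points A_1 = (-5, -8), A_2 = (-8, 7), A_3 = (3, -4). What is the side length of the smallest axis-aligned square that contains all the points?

The bounding box has width 11 and height 15.
An axis-aligned square enclosing the set must have side ≥ max(width, height).
So the minimum side is max(11, 15) = 15.

15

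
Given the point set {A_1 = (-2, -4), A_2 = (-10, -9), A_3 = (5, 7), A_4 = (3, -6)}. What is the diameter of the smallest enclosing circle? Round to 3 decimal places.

By Welzl's lemma the MEC is supported by two points (diametrically opposite) or three points (on a circumcircle).
The farthest pair is A_2–A_3 with squared distance 481. The circle on this segment as diameter has centre (-2.5, -1) and r² = 481/4 = 120.25.
Check A_1: distance² to centre = 9.25 ≤ 120.25, so it lies inside.
All remaining points lie in this disk, and no smaller disk contains both endpoints, so this is the minimum enclosing circle.
Diameter = 2r = 2√(120.25) ≈ 21.932.

21.932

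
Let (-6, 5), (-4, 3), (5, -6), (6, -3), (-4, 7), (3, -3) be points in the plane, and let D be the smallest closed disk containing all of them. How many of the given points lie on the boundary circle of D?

By Welzl's lemma the MEC is supported by two points (diametrically opposite) or three points (on a circumcircle).
The farthest pair is (5, -6)–(-4, 7) with squared distance 250. The circle on this segment as diameter has centre (0.5, 0.5) and r² = 250/4 = 62.5.
Check (-6, 5): distance² to centre = 62.5 ≤ 62.5, so it lies inside.
All remaining points lie in this disk, and no smaller disk contains both endpoints, so this is the minimum enclosing circle.
The points at distance exactly r from the centre are (-6, 5), (5, -6), (-4, 7) — 3 points.

3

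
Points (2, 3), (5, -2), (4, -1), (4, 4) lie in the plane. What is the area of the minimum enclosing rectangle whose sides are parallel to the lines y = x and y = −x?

20

In coordinates u = x + y, v = x − y the rectangle is axis-aligned; the map (x,y)→(u,v) scales areas by 2.
u-values: 5, 3, 3, 8; range = 8 − 3 = 5.
v-values: -1, 7, 5, 0; range = 7 − (-1) = 8.
Area = (5 × 8) / 2 = 20.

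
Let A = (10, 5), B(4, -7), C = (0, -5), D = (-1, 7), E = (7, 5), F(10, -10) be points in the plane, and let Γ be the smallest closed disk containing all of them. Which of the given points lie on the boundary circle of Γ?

A smallest enclosing disk is always determined by at most three of the input points on its boundary.
The farthest pair is D–F with squared distance 410. The circle on this segment as diameter has centre (4.5, -1.5) and r² = 410/4 = 102.5.
Check A: distance² to centre = 72.5 ≤ 102.5, so it lies inside.
All remaining points lie in this disk, and no smaller disk contains both endpoints, so this is the minimum enclosing circle.
The points at distance exactly r from the centre are D, F — 2 points.

D, F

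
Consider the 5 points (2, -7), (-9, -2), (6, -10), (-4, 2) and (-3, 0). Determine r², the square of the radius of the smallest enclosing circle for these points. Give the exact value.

72.25

A smallest enclosing disk is always determined by at most three of the input points on its boundary.
The farthest pair is (-9, -2)–(6, -10) with squared distance 289. The circle on this segment as diameter has centre (-1.5, -6) and r² = 289/4 = 72.25.
Check (2, -7): distance² to centre = 13.25 ≤ 72.25, so it lies inside.
All remaining points lie in this disk, and no smaller disk contains both endpoints, so this is the minimum enclosing circle.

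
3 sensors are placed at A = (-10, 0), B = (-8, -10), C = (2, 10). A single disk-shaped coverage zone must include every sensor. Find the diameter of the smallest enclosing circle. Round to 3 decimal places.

22.361

Side lengths²: AB² = 104, AC² = 244, BC² = 500.
Since BC² = 500 ≥ 244 + 104 = 348, the angle opposite BC is not acute, so the smallest enclosing circle has BC as diameter.
Centre = midpoint of BC = (-3, 0), r² = 500/4 = 125.
Diameter = 2r = 2√125 ≈ 22.361.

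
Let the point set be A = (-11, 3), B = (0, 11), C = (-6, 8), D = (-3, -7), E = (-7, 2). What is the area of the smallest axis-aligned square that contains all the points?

The bounding box has width 11 and height 18.
An axis-aligned square enclosing the set must have side ≥ max(width, height).
So the minimum side is max(11, 18) = 18.
Area = 18² = 324.

324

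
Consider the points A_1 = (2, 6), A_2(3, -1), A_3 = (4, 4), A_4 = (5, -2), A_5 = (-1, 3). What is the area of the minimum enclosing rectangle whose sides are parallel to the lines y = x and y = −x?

In coordinates u = x + y, v = x − y the rectangle is axis-aligned; the map (x,y)→(u,v) scales areas by 2.
u-values: 8, 2, 8, 3, 2; range = 8 − 2 = 6.
v-values: -4, 4, 0, 7, -4; range = 7 − (-4) = 11.
Area = (6 × 11) / 2 = 33.

33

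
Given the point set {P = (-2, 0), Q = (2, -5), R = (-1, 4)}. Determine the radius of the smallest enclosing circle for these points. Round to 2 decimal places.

Side lengths²: PQ² = 41, PR² = 17, QR² = 90.
Since QR² = 90 ≥ 41 + 17 = 58, the angle opposite QR is not acute, so the smallest enclosing circle has QR as diameter.
Centre = midpoint of QR = (0.5, -0.5), r² = 90/4 = 22.5.
r = √(22.5) ≈ 4.74.

4.74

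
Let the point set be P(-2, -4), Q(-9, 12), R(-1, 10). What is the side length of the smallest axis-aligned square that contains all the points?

16

The bounding box has width 8 and height 16.
An axis-aligned square enclosing the set must have side ≥ max(width, height).
So the minimum side is max(8, 16) = 16.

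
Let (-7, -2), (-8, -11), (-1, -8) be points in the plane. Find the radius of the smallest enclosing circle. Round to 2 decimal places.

4.88

Call the three points A, B, C in the order given.
Side lengths²: AB² = 82, AC² = 72, BC² = 58.
Since AB² = 82 < 72 + 58 = 130, the triangle is acute, so the smallest enclosing circle is the circumcircle.
Circumcentre = (-5.7, -6.7), r² = 23.78.
r = √(23.78) ≈ 4.88.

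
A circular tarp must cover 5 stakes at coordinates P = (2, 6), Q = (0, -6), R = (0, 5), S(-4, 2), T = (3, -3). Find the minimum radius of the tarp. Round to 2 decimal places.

A smallest enclosing disk is always determined by at most three of the input points on its boundary.
The farthest pair is P–Q with squared distance 148. The circle on this segment as diameter has centre (1, 0) and r² = 148/4 = 37.
Check R: distance² to centre = 26 ≤ 37, so it lies inside.
All remaining points lie in this disk, and no smaller disk contains both endpoints, so this is the minimum enclosing circle.
r = √37 ≈ 6.08.

6.08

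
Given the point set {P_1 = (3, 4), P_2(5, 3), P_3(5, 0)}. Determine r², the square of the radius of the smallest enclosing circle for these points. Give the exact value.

Side lengths²: P_1P_2² = 5, P_1P_3² = 20, P_2P_3² = 9.
Since P_1P_3² = 20 ≥ 9 + 5 = 14, the angle opposite P_1P_3 is not acute, so the smallest enclosing circle has P_1P_3 as diameter.
Centre = midpoint of P_1P_3 = (4, 2), r² = 20/4 = 5.

5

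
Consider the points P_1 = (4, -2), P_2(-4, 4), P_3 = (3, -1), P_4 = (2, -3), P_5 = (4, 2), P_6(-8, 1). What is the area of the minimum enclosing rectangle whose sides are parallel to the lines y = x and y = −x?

97.5

In coordinates u = x + y, v = x − y the rectangle is axis-aligned; the map (x,y)→(u,v) scales areas by 2.
u-values: 2, 0, 2, -1, 6, -7; range = 6 − (-7) = 13.
v-values: 6, -8, 4, 5, 2, -9; range = 6 − (-9) = 15.
Area = (13 × 15) / 2 = 97.5.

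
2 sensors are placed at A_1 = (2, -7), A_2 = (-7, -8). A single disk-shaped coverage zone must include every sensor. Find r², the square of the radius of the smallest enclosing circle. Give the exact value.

20.5

The smallest circle enclosing two points has them as diameter endpoints.
Centre = midpoint = (-2.5, -7.5); r² = |A_1A_2|²/4 = 82/4 = 20.5.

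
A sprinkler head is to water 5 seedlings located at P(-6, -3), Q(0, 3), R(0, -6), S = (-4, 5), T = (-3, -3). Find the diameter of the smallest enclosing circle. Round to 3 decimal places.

The minimum enclosing circle of a finite set is fixed by two of the points (as a diameter) or three (as a circumcircle).
The farthest pair is R–S with squared distance 137. The circle on this segment as diameter has centre (-2, -0.5) and r² = 137/4 = 34.25.
Check P: distance² to centre = 22.25 ≤ 34.25, so it lies inside.
All remaining points lie in this disk, and no smaller disk contains both endpoints, so this is the minimum enclosing circle.
Diameter = 2r = 2√(34.25) ≈ 11.705.

11.705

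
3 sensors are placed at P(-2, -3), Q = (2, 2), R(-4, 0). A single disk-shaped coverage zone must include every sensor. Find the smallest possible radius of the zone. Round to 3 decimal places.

Side lengths²: PQ² = 41, PR² = 13, QR² = 40.
Since PQ² = 41 < 40 + 13 = 53, the triangle is acute, so the smallest enclosing circle is the circumcircle.
Circumcentre = (-15/22, 1/22), r² = 2665/242.
r = √(2665/242) ≈ 3.318.

3.318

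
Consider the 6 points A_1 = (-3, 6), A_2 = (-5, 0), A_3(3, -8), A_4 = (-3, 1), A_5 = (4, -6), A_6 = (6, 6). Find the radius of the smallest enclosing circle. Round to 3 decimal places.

A smallest enclosing disk is always determined by at most three of the input points on its boundary.
The minimum enclosing circle is determined by three boundary points: A_1, A_3, A_6.
Their circumcentre is (1.5, -5/14) with r² = 5945/98.
The farthest remaining point A_2 is at distance² 4153/98 ≤ 5945/98.
r = √(5945/98) ≈ 7.789.

7.789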